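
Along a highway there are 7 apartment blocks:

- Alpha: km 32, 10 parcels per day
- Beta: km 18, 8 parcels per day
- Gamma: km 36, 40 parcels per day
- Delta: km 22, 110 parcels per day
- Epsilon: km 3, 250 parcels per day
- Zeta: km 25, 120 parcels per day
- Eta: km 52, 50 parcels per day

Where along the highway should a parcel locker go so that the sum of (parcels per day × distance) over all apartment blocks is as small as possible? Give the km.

For a sum of weighted absolute distances on a line, the optimum is the weighted median (not the mean). Total weight W = 588; half-weight = 294.
Sort by position and accumulate weight:
  km 3 (Epsilon, w=250) → cum 250
  km 18 (Beta, w=8) → cum 258
  km 22 (Delta, w=110) → cum 368  ≥ 294 → median here
  km 25 (Zeta, w=120) → cum 488
  km 32 (Alpha, w=10) → cum 498
  km 36 (Gamma, w=40) → cum 538
  km 52 (Eta, w=50) → cum 588
Optimal location: km 22.

x = 22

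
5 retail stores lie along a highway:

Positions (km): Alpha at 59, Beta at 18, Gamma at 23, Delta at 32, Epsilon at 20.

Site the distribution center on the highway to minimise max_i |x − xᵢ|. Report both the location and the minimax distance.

The 1-center on a line is the midpoint of the two extreme points: leftmost at 18, rightmost at 59.
Optimal location = (18 + 59)/2 = 38.5; maximum distance = (59 − 18)/2 = 20.5.

location 38.5, max distance 20.5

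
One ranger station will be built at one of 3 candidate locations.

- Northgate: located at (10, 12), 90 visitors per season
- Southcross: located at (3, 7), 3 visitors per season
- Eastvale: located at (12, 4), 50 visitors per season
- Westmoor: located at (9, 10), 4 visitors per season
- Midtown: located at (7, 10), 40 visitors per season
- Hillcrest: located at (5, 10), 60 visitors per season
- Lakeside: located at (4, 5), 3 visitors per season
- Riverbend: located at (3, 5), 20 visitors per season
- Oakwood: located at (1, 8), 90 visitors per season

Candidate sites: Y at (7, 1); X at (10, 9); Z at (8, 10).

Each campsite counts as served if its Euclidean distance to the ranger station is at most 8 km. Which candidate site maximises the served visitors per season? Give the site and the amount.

Coverage radius r = 8 km; a point is covered iff (Δx)²+(Δy)² ≤ 8² = 64.
  Y (7, 1): covers {Southcross, Eastvale, Lakeside, Riverbend} → 76
  X (10, 9): covers {Northgate, Southcross, Eastvale, Westmoor, Midtown, Hillcrest, Lakeside} → 250
  Z (8, 10): covers {Northgate, Southcross, Eastvale, Westmoor, Midtown, Hillcrest, Lakeside, Riverbend, Oakwood} → 360
Maximum coverage at Z: 360 visitors per season.

Z, covering 360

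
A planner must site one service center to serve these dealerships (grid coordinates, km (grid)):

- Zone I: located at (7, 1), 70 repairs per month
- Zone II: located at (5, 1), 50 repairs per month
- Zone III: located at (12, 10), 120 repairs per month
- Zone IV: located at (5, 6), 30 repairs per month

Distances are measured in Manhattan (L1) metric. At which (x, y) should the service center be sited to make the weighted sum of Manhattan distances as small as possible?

Manhattan distance separates: Σwᵢ(|x−xᵢ|+|y−yᵢ|) = Σwᵢ|x−xᵢ| + Σwᵢ|y−yᵢ|, so x and y are optimised independently as 1-D weighted medians.
Total weight W = 270; half = 135.
x-coordinate, sorted with cumulative weight:
  x=5 (Zone II, w=50) cum 50
  x=5 (Zone IV, w=30) cum 80
  x=7 (Zone I, w=70) cum 150  ← median
  x=12 (Zone III, w=120) cum 270
⇒ x* = 7
y-coordinate, sorted with cumulative weight:
  y=1 (Zone I, w=70) cum 70
  y=1 (Zone II, w=50) cum 120
  y=6 (Zone IV, w=30) cum 150  ← median
  y=10 (Zone III, w=120) cum 270
⇒ y* = 6

(7, 6)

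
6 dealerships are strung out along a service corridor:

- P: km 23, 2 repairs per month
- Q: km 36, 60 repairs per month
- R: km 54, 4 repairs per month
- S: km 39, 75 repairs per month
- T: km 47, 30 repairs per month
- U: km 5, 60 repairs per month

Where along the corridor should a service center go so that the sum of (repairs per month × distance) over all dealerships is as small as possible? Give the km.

x = 36

For a sum of weighted absolute distances on a line, the optimum is the weighted median (not the mean). Total weight W = 231; half-weight = 115.5.
Sort by position and accumulate weight:
  km 5 (U, w=60) → cum 60
  km 23 (P, w=2) → cum 62
  km 36 (Q, w=60) → cum 122  ≥ 115.5 → median here
  km 39 (S, w=75) → cum 197
  km 47 (T, w=30) → cum 227
  km 54 (R, w=4) → cum 231
Optimal location: km 36.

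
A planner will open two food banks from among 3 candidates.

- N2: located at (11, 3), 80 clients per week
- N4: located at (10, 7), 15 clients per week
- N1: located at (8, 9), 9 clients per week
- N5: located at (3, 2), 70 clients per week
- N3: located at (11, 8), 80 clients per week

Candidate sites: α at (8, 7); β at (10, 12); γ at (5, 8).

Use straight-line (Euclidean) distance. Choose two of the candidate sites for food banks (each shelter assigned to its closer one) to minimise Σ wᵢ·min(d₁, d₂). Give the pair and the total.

{α, γ}, total 1143.7

Evaluate every pair (each demand assigned to the nearer of the two):
  {α, γ}: total = 1143.7
  {α, β}: total = 1196.0
  {β, γ}: total = 1500.8
Best pair: {α, γ} with total 1143.7.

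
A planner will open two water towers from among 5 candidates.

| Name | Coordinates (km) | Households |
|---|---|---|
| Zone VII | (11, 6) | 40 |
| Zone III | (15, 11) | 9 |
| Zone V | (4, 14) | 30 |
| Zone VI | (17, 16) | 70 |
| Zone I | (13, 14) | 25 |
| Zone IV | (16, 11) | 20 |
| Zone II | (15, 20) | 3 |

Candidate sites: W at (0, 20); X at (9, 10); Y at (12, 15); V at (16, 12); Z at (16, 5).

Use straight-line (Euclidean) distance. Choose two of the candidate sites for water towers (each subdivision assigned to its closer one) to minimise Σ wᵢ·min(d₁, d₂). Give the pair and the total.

Evaluate every pair (each demand assigned to the nearer of the two):
  {X, V}: total = 806.7
  {Y, V}: total = 928.5
  {X, Y}: total = 938.9
  {W, V}: total = 964.4
  {V, Z}: total = 1004.6
  {Y, Z}: total = 1013.7
  {W, Y}: total = 1146.5
  {X, Z}: total = 1422.1
  {W, X}: total = 1443.6
  {W, Z}: total = 1650.4
Best pair: {X, V} with total 806.7.

{X, V}, total 806.7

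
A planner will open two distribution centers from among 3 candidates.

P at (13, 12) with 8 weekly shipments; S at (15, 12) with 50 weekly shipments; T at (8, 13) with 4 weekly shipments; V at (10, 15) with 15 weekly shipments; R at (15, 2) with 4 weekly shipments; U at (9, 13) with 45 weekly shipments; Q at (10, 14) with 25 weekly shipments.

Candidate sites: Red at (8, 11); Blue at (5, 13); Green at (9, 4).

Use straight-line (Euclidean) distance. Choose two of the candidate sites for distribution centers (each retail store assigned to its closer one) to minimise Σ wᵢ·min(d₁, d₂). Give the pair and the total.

Evaluate every pair (each demand assigned to the nearer of the two):
  {Red, Green}: total = 685.5
  {Red, Blue}: total = 705.8
  {Blue, Green}: total = 990.0
Best pair: {Red, Green} with total 685.5.

{Red, Green}, total 685.5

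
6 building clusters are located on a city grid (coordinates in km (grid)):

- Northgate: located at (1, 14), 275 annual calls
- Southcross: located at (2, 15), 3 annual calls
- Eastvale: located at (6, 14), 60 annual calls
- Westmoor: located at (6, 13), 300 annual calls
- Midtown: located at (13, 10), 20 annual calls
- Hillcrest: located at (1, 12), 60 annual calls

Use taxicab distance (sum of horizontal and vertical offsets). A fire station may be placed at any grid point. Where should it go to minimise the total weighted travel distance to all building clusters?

Manhattan distance separates: Σwᵢ(|x−xᵢ|+|y−yᵢ|) = Σwᵢ|x−xᵢ| + Σwᵢ|y−yᵢ|, so x and y are optimised independently as 1-D weighted medians.
Total weight W = 718; half = 359.
x-coordinate, sorted with cumulative weight:
  x=1 (Northgate, w=275) cum 275
  x=1 (Hillcrest, w=60) cum 335
  x=2 (Southcross, w=3) cum 338
  x=6 (Eastvale, w=60) cum 398  ← median
  x=6 (Westmoor, w=300) cum 698
  x=13 (Midtown, w=20) cum 718
⇒ x* = 6
y-coordinate, sorted with cumulative weight:
  y=10 (Midtown, w=20) cum 20
  y=12 (Hillcrest, w=60) cum 80
  y=13 (Westmoor, w=300) cum 380  ← median
  y=14 (Northgate, w=275) cum 655
  y=14 (Eastvale, w=60) cum 715
  y=15 (Southcross, w=3) cum 718
⇒ y* = 13

(6, 13)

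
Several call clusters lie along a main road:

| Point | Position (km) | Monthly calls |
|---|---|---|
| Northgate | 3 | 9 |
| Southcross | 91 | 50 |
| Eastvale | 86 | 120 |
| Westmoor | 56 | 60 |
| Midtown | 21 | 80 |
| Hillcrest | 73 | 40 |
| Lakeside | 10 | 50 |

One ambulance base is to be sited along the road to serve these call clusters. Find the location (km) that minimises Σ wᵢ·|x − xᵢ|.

x = 73

For a sum of weighted absolute distances on a line, the optimum is the weighted median (not the mean). Total weight W = 409; half-weight = 204.5.
Sort by position and accumulate weight:
  km 3 (Northgate, w=9) → cum 9
  km 10 (Lakeside, w=50) → cum 59
  km 21 (Midtown, w=80) → cum 139
  km 56 (Westmoor, w=60) → cum 199
  km 73 (Hillcrest, w=40) → cum 239  ≥ 204.5 → median here
  km 86 (Eastvale, w=120) → cum 359
  km 91 (Southcross, w=50) → cum 409
Optimal location: km 73.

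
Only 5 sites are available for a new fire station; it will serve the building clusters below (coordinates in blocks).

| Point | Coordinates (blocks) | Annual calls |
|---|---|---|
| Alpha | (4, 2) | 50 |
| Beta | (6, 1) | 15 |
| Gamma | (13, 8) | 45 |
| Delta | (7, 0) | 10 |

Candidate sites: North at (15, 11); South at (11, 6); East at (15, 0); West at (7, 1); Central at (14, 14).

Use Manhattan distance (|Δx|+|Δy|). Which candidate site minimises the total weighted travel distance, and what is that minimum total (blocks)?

West, total 810 blocks

Total weighted distance at each candidate:
  North (15, 11): total = 1700
  South (11, 6): total = 980
  East (15, 0): total = 1330
  West (7, 1): total = 810
  Central (14, 14): total = 1940
Minimum is at West with total 810 blocks.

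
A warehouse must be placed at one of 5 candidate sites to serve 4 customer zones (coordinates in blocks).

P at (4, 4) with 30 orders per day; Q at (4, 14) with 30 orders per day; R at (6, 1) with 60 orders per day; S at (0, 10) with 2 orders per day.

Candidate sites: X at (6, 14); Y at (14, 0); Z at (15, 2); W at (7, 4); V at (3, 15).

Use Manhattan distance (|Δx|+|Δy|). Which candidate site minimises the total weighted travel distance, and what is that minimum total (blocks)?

W, total 746 blocks

Total weighted distance at each candidate:
  X (6, 14): total = 1220
  Y (14, 0): total = 1728
  Z (15, 2): total = 1726
  W (7, 4): total = 746
  V (3, 15): total = 1456
Minimum is at W with total 746 blocks.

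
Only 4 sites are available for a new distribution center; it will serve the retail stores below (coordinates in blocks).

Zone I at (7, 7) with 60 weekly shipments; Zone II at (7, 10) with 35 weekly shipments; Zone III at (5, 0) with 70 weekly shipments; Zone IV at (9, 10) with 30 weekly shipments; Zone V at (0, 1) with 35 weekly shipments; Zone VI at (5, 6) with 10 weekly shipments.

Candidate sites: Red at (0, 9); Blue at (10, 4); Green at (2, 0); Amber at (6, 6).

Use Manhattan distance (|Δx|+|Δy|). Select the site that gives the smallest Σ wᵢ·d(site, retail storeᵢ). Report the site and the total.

Amber, total 1390 blocks

Total weighted distance at each candidate:
  Red (0, 9): total = 2460
  Blue (10, 4): total = 2040
  Green (2, 0): total = 2160
  Amber (6, 6): total = 1390
Minimum is at Amber with total 1390 blocks.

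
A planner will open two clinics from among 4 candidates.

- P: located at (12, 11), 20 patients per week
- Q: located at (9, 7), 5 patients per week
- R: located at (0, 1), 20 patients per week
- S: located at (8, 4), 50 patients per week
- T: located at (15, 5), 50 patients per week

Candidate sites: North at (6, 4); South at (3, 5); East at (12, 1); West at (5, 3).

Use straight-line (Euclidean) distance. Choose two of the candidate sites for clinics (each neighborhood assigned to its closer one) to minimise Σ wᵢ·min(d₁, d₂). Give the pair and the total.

{North, East}, total 689.8

Evaluate every pair (each demand assigned to the nearer of the two):
  {North, East}: total = 689.8
  {East, West}: total = 744.1
  {South, East}: total = 831.6
  {North, South}: total = 858.4
  {North, West}: total = 866.1
  {South, West}: total = 1008.9
Best pair: {North, East} with total 689.8.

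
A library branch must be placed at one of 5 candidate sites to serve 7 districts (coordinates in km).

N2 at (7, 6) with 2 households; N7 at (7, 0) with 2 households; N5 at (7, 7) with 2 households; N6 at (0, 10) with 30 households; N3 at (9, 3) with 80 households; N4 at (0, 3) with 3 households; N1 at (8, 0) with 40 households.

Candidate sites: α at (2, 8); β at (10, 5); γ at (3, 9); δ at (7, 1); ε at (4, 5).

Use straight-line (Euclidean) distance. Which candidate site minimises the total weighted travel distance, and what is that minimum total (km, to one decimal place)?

Total weighted distance at each candidate:
  α (2, 8): total = 1229.0
  β (10, 5): total = 785.5
  γ (3, 9): total = 1244.3
  δ (7, 1): total = 670.7
  ε (4, 5): total = 917.6
Minimum is at δ with total 670.7 km.

δ, total 670.7 km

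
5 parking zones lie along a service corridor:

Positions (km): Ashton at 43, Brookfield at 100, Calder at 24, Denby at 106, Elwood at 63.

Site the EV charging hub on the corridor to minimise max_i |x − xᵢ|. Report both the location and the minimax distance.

location 65, max distance 41

The 1-center on a line is the midpoint of the two extreme points: leftmost at 24, rightmost at 106.
Optimal location = (24 + 106)/2 = 65; maximum distance = (106 − 24)/2 = 41.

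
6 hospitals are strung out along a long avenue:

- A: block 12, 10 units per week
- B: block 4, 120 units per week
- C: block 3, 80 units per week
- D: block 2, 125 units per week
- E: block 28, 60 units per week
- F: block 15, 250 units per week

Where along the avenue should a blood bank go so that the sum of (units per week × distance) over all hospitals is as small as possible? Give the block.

For a sum of weighted absolute distances on a line, the optimum is the weighted median (not the mean). Total weight W = 645; half-weight = 322.5.
Sort by position and accumulate weight:
  block 2 (D, w=125) → cum 125
  block 3 (C, w=80) → cum 205
  block 4 (B, w=120) → cum 325  ≥ 322.5 → median here
  block 12 (A, w=10) → cum 335
  block 15 (F, w=250) → cum 585
  block 28 (E, w=60) → cum 645
Optimal location: block 4.

x = 4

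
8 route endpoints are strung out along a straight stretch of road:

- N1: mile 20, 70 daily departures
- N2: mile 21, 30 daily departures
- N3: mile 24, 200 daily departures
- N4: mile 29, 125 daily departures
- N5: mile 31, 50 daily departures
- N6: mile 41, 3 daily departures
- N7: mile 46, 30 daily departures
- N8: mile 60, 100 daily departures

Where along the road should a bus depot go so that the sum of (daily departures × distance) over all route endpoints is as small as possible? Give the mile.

x = 29

For a sum of weighted absolute distances on a line, the optimum is the weighted median (not the mean). Total weight W = 608; half-weight = 304.
Sort by position and accumulate weight:
  mile 20 (N1, w=70) → cum 70
  mile 21 (N2, w=30) → cum 100
  mile 24 (N3, w=200) → cum 300
  mile 29 (N4, w=125) → cum 425  ≥ 304 → median here
  mile 31 (N5, w=50) → cum 475
  mile 41 (N6, w=3) → cum 478
  mile 46 (N7, w=30) → cum 508
  mile 60 (N8, w=100) → cum 608
Optimal location: mile 29.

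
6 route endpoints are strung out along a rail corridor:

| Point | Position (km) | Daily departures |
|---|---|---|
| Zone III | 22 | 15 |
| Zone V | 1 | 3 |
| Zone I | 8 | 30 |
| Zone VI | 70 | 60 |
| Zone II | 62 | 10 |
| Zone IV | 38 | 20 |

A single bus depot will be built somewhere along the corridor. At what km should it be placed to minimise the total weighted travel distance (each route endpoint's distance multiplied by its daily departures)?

x = 62

For a sum of weighted absolute distances on a line, the optimum is the weighted median (not the mean). Total weight W = 138; half-weight = 69.
Sort by position and accumulate weight:
  km 1 (Zone V, w=3) → cum 3
  km 8 (Zone I, w=30) → cum 33
  km 22 (Zone III, w=15) → cum 48
  km 38 (Zone IV, w=20) → cum 68
  km 62 (Zone II, w=10) → cum 78  ≥ 69 → median here
  km 70 (Zone VI, w=60) → cum 138
Optimal location: km 62.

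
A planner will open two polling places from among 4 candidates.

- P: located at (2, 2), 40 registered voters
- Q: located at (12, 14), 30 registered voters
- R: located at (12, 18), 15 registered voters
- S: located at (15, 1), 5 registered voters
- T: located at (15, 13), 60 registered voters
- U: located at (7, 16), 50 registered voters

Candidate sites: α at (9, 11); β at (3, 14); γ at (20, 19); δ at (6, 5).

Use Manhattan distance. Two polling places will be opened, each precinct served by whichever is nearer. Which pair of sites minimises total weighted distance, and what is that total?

{α, δ}, total 1505

Evaluate every pair (each demand assigned to the nearer of the two):
  {α, δ}: total = 1505
  {α, β}: total = 1710
  {α, γ}: total = 1865
  {β, δ}: total = 1890
  {β, γ}: total = 2000
  {γ, δ}: total = 2130
Best pair: {α, δ} with total 1505.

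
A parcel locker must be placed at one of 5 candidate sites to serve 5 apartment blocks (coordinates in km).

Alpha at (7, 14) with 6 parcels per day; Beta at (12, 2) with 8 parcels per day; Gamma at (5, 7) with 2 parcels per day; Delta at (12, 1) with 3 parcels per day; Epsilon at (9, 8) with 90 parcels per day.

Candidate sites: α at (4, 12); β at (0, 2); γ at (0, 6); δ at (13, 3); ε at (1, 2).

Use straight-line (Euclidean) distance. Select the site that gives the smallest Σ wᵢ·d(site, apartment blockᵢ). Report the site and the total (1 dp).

δ, total 687.4 km

Total weighted distance at each candidate:
  α (4, 12): total = 751.4
  β (0, 2): total = 1203.1
  γ (0, 6): total = 1043.9
  δ (13, 3): total = 687.4
  ε (1, 2): total = 1114.4
Minimum is at δ with total 687.4 km.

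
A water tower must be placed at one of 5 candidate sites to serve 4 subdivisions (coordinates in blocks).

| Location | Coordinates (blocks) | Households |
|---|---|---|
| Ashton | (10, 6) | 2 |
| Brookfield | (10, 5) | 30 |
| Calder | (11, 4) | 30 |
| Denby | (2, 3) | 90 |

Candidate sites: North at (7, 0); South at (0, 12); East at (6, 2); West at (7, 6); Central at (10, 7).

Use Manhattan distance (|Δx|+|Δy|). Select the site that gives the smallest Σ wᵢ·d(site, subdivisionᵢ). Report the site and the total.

Total weighted distance at each candidate:
  North (7, 0): total = 1218
  South (0, 12): total = 2102
  East (6, 2): total = 886
  West (7, 6): total = 1026
  Central (10, 7): total = 1262
Minimum is at East with total 886 blocks.

East, total 886 blocks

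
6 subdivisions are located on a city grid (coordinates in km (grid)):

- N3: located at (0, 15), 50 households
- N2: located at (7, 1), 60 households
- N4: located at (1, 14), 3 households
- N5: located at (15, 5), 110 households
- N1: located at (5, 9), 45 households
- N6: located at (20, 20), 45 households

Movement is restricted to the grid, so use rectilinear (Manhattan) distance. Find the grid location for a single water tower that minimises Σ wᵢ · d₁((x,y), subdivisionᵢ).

Manhattan distance separates: Σwᵢ(|x−xᵢ|+|y−yᵢ|) = Σwᵢ|x−xᵢ| + Σwᵢ|y−yᵢ|, so x and y are optimised independently as 1-D weighted medians.
Total weight W = 313; half = 156.5.
x-coordinate, sorted with cumulative weight:
  x=0 (N3, w=50) cum 50
  x=1 (N4, w=3) cum 53
  x=5 (N1, w=45) cum 98
  x=7 (N2, w=60) cum 158  ← median
  x=15 (N5, w=110) cum 268
  x=20 (N6, w=45) cum 313
⇒ x* = 7
y-coordinate, sorted with cumulative weight:
  y=1 (N2, w=60) cum 60
  y=5 (N5, w=110) cum 170  ← median
  y=9 (N1, w=45) cum 215
  y=14 (N4, w=3) cum 218
  y=15 (N3, w=50) cum 268
  y=20 (N6, w=45) cum 313
⇒ y* = 5

(7, 5)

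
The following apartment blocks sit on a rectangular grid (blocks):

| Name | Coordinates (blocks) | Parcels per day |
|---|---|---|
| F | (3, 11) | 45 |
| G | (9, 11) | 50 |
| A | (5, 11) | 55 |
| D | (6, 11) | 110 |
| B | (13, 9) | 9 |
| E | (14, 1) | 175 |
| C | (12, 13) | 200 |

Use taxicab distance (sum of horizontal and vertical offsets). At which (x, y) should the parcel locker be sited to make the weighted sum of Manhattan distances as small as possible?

Manhattan distance separates: Σwᵢ(|x−xᵢ|+|y−yᵢ|) = Σwᵢ|x−xᵢ| + Σwᵢ|y−yᵢ|, so x and y are optimised independently as 1-D weighted medians.
Total weight W = 644; half = 322.
x-coordinate, sorted with cumulative weight:
  x=3 (F, w=45) cum 45
  x=5 (A, w=55) cum 100
  x=6 (D, w=110) cum 210
  x=9 (G, w=50) cum 260
  x=12 (C, w=200) cum 460  ← median
  x=13 (B, w=9) cum 469
  x=14 (E, w=175) cum 644
⇒ x* = 12
y-coordinate, sorted with cumulative weight:
  y=1 (E, w=175) cum 175
  y=9 (B, w=9) cum 184
  y=11 (F, w=45) cum 229
  y=11 (G, w=50) cum 279
  y=11 (A, w=55) cum 334  ← median
  y=11 (D, w=110) cum 444
  y=13 (C, w=200) cum 644
⇒ y* = 11

(12, 11)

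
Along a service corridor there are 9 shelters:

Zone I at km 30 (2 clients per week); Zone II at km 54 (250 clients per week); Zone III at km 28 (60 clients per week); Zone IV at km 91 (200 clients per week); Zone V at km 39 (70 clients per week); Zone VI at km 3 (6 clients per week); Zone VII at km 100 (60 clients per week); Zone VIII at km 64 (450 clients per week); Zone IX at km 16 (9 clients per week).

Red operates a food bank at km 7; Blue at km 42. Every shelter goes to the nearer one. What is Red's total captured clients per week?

The indifferent point is the midpoint (7+42)/2 = 24.5; shelters left of it (closer to Red at 7) go to Red, those right go to Blue.
  Zone VI at 3 (w=6) → Red
  Zone IX at 16 (w=9) → Red
  Zone III at 28 (w=60) → Blue
  Zone I at 30 (w=2) → Blue
  Zone V at 39 (w=70) → Blue
  Zone II at 54 (w=250) → Blue
  Zone VIII at 64 (w=450) → Blue
  Zone IV at 91 (w=200) → Blue
  Zone VII at 100 (w=60) → Blue
Red captures 15; Blue captures 1092.

15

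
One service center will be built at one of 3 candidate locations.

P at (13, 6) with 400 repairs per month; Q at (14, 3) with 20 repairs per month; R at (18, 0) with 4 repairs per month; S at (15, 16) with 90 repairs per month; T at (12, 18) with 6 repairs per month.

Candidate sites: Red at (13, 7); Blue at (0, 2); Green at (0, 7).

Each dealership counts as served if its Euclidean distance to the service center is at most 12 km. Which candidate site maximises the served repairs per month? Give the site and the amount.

Red, covering 520

Coverage radius r = 12 km; a point is covered iff (Δx)²+(Δy)² ≤ 12² = 144.
  Red (13, 7): covers {P, Q, R, S, T} → 520
  Blue (0, 2): covers {none} → 0
  Green (0, 7): covers {none} → 0
Maximum coverage at Red: 520 repairs per month.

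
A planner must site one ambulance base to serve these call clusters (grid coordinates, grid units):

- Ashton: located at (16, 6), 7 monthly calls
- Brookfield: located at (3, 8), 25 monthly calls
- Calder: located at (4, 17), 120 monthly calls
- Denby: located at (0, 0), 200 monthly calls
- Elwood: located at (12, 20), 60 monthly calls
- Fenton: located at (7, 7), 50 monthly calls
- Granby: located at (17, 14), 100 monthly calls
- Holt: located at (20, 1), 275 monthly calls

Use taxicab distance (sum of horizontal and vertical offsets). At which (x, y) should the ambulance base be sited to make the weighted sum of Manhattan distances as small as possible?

(12, 1)

Manhattan distance separates: Σwᵢ(|x−xᵢ|+|y−yᵢ|) = Σwᵢ|x−xᵢ| + Σwᵢ|y−yᵢ|, so x and y are optimised independently as 1-D weighted medians.
Total weight W = 837; half = 418.5.
x-coordinate, sorted with cumulative weight:
  x=0 (Denby, w=200) cum 200
  x=3 (Brookfield, w=25) cum 225
  x=4 (Calder, w=120) cum 345
  x=7 (Fenton, w=50) cum 395
  x=12 (Elwood, w=60) cum 455  ← median
  x=16 (Ashton, w=7) cum 462
  x=17 (Granby, w=100) cum 562
  x=20 (Holt, w=275) cum 837
⇒ x* = 12
y-coordinate, sorted with cumulative weight:
  y=0 (Denby, w=200) cum 200
  y=1 (Holt, w=275) cum 475  ← median
  y=6 (Ashton, w=7) cum 482
  y=7 (Fenton, w=50) cum 532
  y=8 (Brookfield, w=25) cum 557
  y=14 (Granby, w=100) cum 657
  y=17 (Calder, w=120) cum 777
  y=20 (Elwood, w=60) cum 837
⇒ y* = 1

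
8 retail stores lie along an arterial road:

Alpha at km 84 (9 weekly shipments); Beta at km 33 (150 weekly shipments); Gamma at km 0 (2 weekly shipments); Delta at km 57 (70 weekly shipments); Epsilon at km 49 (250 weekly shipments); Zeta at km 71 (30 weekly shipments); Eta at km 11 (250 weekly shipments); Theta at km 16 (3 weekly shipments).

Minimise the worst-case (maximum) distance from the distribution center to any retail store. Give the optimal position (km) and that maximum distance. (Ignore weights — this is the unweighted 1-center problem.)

location 42, max distance 42

The 1-center on a line is the midpoint of the two extreme points: leftmost at 0, rightmost at 84.
Optimal location = (0 + 84)/2 = 42; maximum distance = (84 − 0)/2 = 42.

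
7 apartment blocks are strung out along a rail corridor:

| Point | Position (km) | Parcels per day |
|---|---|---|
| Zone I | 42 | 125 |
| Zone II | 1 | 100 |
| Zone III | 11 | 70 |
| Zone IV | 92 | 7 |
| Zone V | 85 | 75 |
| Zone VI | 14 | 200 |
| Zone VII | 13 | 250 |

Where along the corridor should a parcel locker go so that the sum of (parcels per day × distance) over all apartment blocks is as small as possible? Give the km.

x = 13

For a sum of weighted absolute distances on a line, the optimum is the weighted median (not the mean). Total weight W = 827; half-weight = 413.5.
Sort by position and accumulate weight:
  km 1 (Zone II, w=100) → cum 100
  km 11 (Zone III, w=70) → cum 170
  km 13 (Zone VII, w=250) → cum 420  ≥ 413.5 → median here
  km 14 (Zone VI, w=200) → cum 620
  km 42 (Zone I, w=125) → cum 745
  km 85 (Zone V, w=75) → cum 820
  km 92 (Zone IV, w=7) → cum 827
Optimal location: km 13.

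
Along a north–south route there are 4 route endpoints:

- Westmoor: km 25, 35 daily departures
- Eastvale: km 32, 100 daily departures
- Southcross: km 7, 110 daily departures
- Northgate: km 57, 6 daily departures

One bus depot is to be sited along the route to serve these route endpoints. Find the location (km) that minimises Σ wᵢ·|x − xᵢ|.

x = 25

For a sum of weighted absolute distances on a line, the optimum is the weighted median (not the mean). Total weight W = 251; half-weight = 125.5.
Sort by position and accumulate weight:
  km 7 (Southcross, w=110) → cum 110
  km 25 (Westmoor, w=35) → cum 145  ≥ 125.5 → median here
  km 32 (Eastvale, w=100) → cum 245
  km 57 (Northgate, w=6) → cum 251
Optimal location: km 25.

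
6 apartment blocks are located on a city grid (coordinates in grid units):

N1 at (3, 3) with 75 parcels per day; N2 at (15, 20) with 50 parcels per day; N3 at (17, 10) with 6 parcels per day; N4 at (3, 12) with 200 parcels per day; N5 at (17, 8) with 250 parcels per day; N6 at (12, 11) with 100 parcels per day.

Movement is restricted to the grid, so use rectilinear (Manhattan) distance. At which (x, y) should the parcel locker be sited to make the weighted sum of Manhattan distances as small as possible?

(12, 11)

Manhattan distance separates: Σwᵢ(|x−xᵢ|+|y−yᵢ|) = Σwᵢ|x−xᵢ| + Σwᵢ|y−yᵢ|, so x and y are optimised independently as 1-D weighted medians.
Total weight W = 681; half = 340.5.
x-coordinate, sorted with cumulative weight:
  x=3 (N1, w=75) cum 75
  x=3 (N4, w=200) cum 275
  x=12 (N6, w=100) cum 375  ← median
  x=15 (N2, w=50) cum 425
  x=17 (N3, w=6) cum 431
  x=17 (N5, w=250) cum 681
⇒ x* = 12
y-coordinate, sorted with cumulative weight:
  y=3 (N1, w=75) cum 75
  y=8 (N5, w=250) cum 325
  y=10 (N3, w=6) cum 331
  y=11 (N6, w=100) cum 431  ← median
  y=12 (N4, w=200) cum 631
  y=20 (N2, w=50) cum 681
⇒ y* = 11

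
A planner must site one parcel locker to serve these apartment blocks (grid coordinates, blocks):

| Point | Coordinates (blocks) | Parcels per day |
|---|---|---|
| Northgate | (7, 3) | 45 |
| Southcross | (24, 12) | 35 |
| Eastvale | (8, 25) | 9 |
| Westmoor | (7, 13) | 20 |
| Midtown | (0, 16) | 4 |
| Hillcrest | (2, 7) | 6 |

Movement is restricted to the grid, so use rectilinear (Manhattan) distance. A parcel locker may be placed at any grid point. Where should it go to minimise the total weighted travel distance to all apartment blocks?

Manhattan distance separates: Σwᵢ(|x−xᵢ|+|y−yᵢ|) = Σwᵢ|x−xᵢ| + Σwᵢ|y−yᵢ|, so x and y are optimised independently as 1-D weighted medians.
Total weight W = 119; half = 59.5.
x-coordinate, sorted with cumulative weight:
  x=0 (Midtown, w=4) cum 4
  x=2 (Hillcrest, w=6) cum 10
  x=7 (Northgate, w=45) cum 55
  x=7 (Westmoor, w=20) cum 75  ← median
  x=8 (Eastvale, w=9) cum 84
  x=24 (Southcross, w=35) cum 119
⇒ x* = 7
y-coordinate, sorted with cumulative weight:
  y=3 (Northgate, w=45) cum 45
  y=7 (Hillcrest, w=6) cum 51
  y=12 (Southcross, w=35) cum 86  ← median
  y=13 (Westmoor, w=20) cum 106
  y=16 (Midtown, w=4) cum 110
  y=25 (Eastvale, w=9) cum 119
⇒ y* = 12

(7, 12)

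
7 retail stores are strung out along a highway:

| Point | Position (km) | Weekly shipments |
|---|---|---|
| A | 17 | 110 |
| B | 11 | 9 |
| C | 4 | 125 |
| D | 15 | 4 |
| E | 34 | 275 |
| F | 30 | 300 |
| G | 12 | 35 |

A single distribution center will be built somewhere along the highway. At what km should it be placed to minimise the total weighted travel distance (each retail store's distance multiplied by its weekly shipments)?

For a sum of weighted absolute distances on a line, the optimum is the weighted median (not the mean). Total weight W = 858; half-weight = 429.
Sort by position and accumulate weight:
  km 4 (C, w=125) → cum 125
  km 11 (B, w=9) → cum 134
  km 12 (G, w=35) → cum 169
  km 15 (D, w=4) → cum 173
  km 17 (A, w=110) → cum 283
  km 30 (F, w=300) → cum 583  ≥ 429 → median here
  km 34 (E, w=275) → cum 858
Optimal location: km 30.

x = 30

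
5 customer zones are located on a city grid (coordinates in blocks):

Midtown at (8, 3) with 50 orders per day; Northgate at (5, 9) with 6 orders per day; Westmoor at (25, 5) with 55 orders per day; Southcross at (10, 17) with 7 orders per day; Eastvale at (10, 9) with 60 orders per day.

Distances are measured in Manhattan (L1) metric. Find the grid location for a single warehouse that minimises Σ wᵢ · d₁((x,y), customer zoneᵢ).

(10, 5)

Manhattan distance separates: Σwᵢ(|x−xᵢ|+|y−yᵢ|) = Σwᵢ|x−xᵢ| + Σwᵢ|y−yᵢ|, so x and y are optimised independently as 1-D weighted medians.
Total weight W = 178; half = 89.
x-coordinate, sorted with cumulative weight:
  x=5 (Northgate, w=6) cum 6
  x=8 (Midtown, w=50) cum 56
  x=10 (Southcross, w=7) cum 63
  x=10 (Eastvale, w=60) cum 123  ← median
  x=25 (Westmoor, w=55) cum 178
⇒ x* = 10
y-coordinate, sorted with cumulative weight:
  y=3 (Midtown, w=50) cum 50
  y=5 (Westmoor, w=55) cum 105  ← median
  y=9 (Northgate, w=6) cum 111
  y=9 (Eastvale, w=60) cum 171
  y=17 (Southcross, w=7) cum 178
⇒ y* = 5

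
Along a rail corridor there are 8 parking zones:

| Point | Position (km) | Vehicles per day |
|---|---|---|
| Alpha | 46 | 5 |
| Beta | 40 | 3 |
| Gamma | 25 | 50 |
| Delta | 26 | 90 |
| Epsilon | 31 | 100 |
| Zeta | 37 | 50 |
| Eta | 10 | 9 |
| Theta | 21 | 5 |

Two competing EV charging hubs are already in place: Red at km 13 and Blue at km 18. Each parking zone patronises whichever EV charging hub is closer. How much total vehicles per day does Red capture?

The indifferent point is the midpoint (13+18)/2 = 15.5; parking zones left of it (closer to Red at 13) go to Red, those right go to Blue.
  Eta at 10 (w=9) → Red
  Theta at 21 (w=5) → Blue
  Gamma at 25 (w=50) → Blue
  Delta at 26 (w=90) → Blue
  Epsilon at 31 (w=100) → Blue
  Zeta at 37 (w=50) → Blue
  Beta at 40 (w=3) → Blue
  Alpha at 46 (w=5) → Blue
Red captures 9; Blue captures 303.

9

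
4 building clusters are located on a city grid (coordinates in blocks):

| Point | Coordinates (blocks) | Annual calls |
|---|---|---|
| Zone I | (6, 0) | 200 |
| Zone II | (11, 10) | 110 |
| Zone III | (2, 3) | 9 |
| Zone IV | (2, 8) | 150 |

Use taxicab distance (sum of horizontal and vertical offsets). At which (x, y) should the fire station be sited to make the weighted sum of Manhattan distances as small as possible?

Manhattan distance separates: Σwᵢ(|x−xᵢ|+|y−yᵢ|) = Σwᵢ|x−xᵢ| + Σwᵢ|y−yᵢ|, so x and y are optimised independently as 1-D weighted medians.
Total weight W = 469; half = 234.5.
x-coordinate, sorted with cumulative weight:
  x=2 (Zone III, w=9) cum 9
  x=2 (Zone IV, w=150) cum 159
  x=6 (Zone I, w=200) cum 359  ← median
  x=11 (Zone II, w=110) cum 469
⇒ x* = 6
y-coordinate, sorted with cumulative weight:
  y=0 (Zone I, w=200) cum 200
  y=3 (Zone III, w=9) cum 209
  y=8 (Zone IV, w=150) cum 359  ← median
  y=10 (Zone II, w=110) cum 469
⇒ y* = 8

(6, 8)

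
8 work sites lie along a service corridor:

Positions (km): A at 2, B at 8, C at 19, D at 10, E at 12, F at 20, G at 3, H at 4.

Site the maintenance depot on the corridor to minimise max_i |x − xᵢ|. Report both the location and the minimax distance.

location 11, max distance 9

The 1-center on a line is the midpoint of the two extreme points: leftmost at 2, rightmost at 20.
Optimal location = (2 + 20)/2 = 11; maximum distance = (20 − 2)/2 = 9.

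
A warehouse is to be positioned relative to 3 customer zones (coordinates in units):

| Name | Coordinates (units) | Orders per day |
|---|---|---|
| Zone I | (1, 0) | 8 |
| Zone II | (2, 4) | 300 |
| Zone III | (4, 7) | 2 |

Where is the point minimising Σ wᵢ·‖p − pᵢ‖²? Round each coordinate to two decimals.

(1.99, 3.92)

The minimiser of Σwᵢ‖p−pᵢ‖² is the weighted centroid p* = (Σwᵢpᵢ)/(Σwᵢ).
Σwᵢ = 310.
Σwᵢxᵢ = 8·1 + 300·2 + 2·4 = 616.
Σwᵢyᵢ = 8·0 + 300·4 + 2·7 = 1214.
x* = 616/310 = 1.99, y* = 1214/310 = 3.92.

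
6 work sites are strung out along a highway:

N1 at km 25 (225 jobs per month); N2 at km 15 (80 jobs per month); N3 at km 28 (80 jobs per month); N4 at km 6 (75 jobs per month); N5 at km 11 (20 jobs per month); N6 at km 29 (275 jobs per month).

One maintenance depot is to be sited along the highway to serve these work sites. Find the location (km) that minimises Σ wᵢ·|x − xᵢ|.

x = 25

For a sum of weighted absolute distances on a line, the optimum is the weighted median (not the mean). Total weight W = 755; half-weight = 377.5.
Sort by position and accumulate weight:
  km 6 (N4, w=75) → cum 75
  km 11 (N5, w=20) → cum 95
  km 15 (N2, w=80) → cum 175
  km 25 (N1, w=225) → cum 400  ≥ 377.5 → median here
  km 28 (N3, w=80) → cum 480
  km 29 (N6, w=275) → cum 755
Optimal location: km 25.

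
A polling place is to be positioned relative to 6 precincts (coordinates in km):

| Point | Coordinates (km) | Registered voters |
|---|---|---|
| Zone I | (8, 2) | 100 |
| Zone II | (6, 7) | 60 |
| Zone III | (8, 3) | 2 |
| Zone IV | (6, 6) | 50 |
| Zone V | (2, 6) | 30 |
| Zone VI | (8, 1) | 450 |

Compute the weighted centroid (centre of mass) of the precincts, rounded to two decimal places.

(7.42, 2.25)

The minimiser of Σwᵢ‖p−pᵢ‖² is the weighted centroid p* = (Σwᵢpᵢ)/(Σwᵢ).
Σwᵢ = 692.
Σwᵢxᵢ = 100·8 + 60·6 + 2·8 + 50·6 + 30·2 + 450·8 = 5136.
Σwᵢyᵢ = 100·2 + 60·7 + 2·3 + 50·6 + 30·6 + 450·1 = 1556.
x* = 5136/692 = 7.42, y* = 1556/692 = 2.25.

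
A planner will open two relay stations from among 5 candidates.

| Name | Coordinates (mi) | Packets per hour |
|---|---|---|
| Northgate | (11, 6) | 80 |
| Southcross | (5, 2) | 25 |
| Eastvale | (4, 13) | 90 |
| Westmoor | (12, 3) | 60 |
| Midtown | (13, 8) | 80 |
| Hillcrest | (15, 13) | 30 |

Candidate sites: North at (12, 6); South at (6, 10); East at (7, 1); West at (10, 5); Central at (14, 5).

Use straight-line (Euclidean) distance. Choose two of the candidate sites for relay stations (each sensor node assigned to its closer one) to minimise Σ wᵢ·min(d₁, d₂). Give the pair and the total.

{North, South}, total 1193.4

Evaluate every pair (each demand assigned to the nearer of the two):
  {North, South}: total = 1193.4
  {South, West}: total = 1375.5
  {South, Central}: total = 1443.6
  {North, East}: total = 1680.0
  {North, West}: total = 1702.8
  {North, Central}: total = 1815.3
  {West, Central}: total = 1823.5
  {East, West}: total = 1861.2
  {South, East}: total = 2082.8
  {East, Central}: total = 2086.7
Best pair: {North, South} with total 1193.4.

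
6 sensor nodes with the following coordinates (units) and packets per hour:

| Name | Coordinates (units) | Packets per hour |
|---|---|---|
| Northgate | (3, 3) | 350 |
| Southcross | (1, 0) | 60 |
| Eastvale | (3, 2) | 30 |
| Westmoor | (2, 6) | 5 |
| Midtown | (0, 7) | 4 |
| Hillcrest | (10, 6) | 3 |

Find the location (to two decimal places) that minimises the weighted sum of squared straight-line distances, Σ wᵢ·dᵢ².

(2.74, 2.62)

The minimiser of Σwᵢ‖p−pᵢ‖² is the weighted centroid p* = (Σwᵢpᵢ)/(Σwᵢ).
Σwᵢ = 452.
Σwᵢxᵢ = 350·3 + 60·1 + 30·3 + 5·2 + 4·0 + 3·10 = 1240.
Σwᵢyᵢ = 350·3 + 60·0 + 30·2 + 5·6 + 4·7 + 3·6 = 1186.
x* = 1240/452 = 2.74, y* = 1186/452 = 2.62.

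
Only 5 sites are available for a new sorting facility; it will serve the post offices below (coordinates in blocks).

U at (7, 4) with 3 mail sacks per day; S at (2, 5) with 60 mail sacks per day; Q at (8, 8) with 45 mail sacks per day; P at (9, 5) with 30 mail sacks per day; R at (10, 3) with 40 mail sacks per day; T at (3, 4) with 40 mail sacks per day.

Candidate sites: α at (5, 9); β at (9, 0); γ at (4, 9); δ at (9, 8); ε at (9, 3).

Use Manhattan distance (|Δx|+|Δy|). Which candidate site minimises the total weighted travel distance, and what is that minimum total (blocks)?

Total weighted distance at each candidate:
  α (5, 9): total = 1581
  β (9, 0): total = 1853
  γ (4, 9): total = 1599
  δ (9, 8): total = 1393
  ε (9, 3): total = 1199
Minimum is at ε with total 1199 blocks.

ε, total 1199 blocks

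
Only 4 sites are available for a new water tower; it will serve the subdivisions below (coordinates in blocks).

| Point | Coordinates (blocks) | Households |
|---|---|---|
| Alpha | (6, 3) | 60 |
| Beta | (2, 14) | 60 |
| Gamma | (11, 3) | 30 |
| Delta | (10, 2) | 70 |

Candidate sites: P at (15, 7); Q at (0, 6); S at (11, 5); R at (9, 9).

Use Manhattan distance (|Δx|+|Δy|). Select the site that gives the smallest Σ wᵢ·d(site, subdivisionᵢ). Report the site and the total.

Total weighted distance at each candidate:
  P (15, 7): total = 2920
  Q (0, 6): total = 2540
  S (11, 5): total = 1840
  R (9, 9): total = 2060
Minimum is at S with total 1840 blocks.

S, total 1840 blocks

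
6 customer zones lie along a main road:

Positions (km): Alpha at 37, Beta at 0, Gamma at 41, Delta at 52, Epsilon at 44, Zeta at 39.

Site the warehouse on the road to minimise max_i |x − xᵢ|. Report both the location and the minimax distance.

location 26, max distance 26

The 1-center on a line is the midpoint of the two extreme points: leftmost at 0, rightmost at 52.
Optimal location = (0 + 52)/2 = 26; maximum distance = (52 − 0)/2 = 26.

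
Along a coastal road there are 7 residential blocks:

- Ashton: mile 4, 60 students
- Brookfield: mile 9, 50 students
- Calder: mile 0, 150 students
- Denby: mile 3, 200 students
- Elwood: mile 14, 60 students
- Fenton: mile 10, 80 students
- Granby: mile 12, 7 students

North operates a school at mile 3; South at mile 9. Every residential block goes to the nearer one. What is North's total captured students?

410

The indifferent point is the midpoint (3+9)/2 = 6; residential blocks left of it (closer to North at 3) go to North, those right go to South.
  Calder at 0 (w=150) → North
  Denby at 3 (w=200) → North
  Ashton at 4 (w=60) → North
  Brookfield at 9 (w=50) → South
  Fenton at 10 (w=80) → South
  Granby at 12 (w=7) → South
  Elwood at 14 (w=60) → South
North captures 410; South captures 197.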